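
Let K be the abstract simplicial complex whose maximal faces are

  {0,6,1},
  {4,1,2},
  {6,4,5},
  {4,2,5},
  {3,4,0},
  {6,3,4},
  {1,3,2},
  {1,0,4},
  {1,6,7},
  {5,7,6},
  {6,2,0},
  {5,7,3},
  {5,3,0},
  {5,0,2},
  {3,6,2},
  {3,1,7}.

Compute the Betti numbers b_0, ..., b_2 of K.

Fix the vertex order 0 < 1 < 2 < 3 < 4 < 5 < 6 < 7 and write every simplex with vertices in increasing order. Then dim K = 2 and the simplices of K are:

  0-simplices (8): [0], [1], [2], [3], [4], [5], [6], [7]
  1-simplices (24): (24 of them)
  2-simplices (16): [0,1,4], [0,1,6], [0,2,5], [0,2,6], [0,3,4], [0,3,5], [1,2,3], [1,2,4], [1,3,7], [1,6,7], [2,3,6], [2,4,5], [3,4,6], [3,5,7], [4,5,6], [5,6,7]

giving chain groups C_0 ≅ Z^8, C_1 ≅ Z^24, C_2 ≅ Z^16.

∂_1: C_1 → C_0 sends each edge [p,q] (with p < q) to q − p. For instance
  ∂[2,6] = [6] − [2].
This gives a 8×24 integer matrix of rank 7; reducing to Smith normal form yields diagonal entries (1,1,1,1,1,1,1).

The boundary map ∂_2: C_2 → C_1 maps a triangle to the signed sum of its edges. For instance
  ∂[0,3,4] = [3,4] − [0,4] + [0,3],
  ∂[1,6,7] = [6,7] − [1,7] + [1,6].
The resulting 24×16 matrix has rank 15, and its Smith normal form has invariant factors (1,1,1,1,1,1,1,1,1,1,1,1,1,1,1).

Computing H_k = (kernel of ∂_k) / (image of ∂_{k+1}):

  H_0: rank C_0 − rank ∂_1 = 8 − 7 = 1, and the invariant factors of ∂_1 are all 1, so H_0 ≅ Z.
  H_1: rank ker ∂_1 − rank ∂_2 = (24 − 7) − 15 = 2, and the invariant factors of ∂_2 are all 1, so H_1 ≅ Z^2.
  H_2: rank ker ∂_2 − rank ∂_3 = (16 − 15) − 0 = 1, and there is no ∂_3, so H_2 ≅ Z.

Hence the Betti numbers are b_0 = 1, b_1 = 2, b_2 = 1.

b_0 = 1, b_1 = 2, b_2 = 1.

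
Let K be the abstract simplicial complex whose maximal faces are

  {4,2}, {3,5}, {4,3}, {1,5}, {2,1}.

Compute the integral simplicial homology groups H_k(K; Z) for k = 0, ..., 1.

We work with the vertex ordering 1 < 2 < 3 < 4 < 5. The simplices of K, each written with vertices in increasing order, are:

  0-simplices (5): [1], [2], [3], [4], [5]
  1-simplices (5): [1,2], [1,5], [2,4], [3,4], [3,5]

Hence C_0 ≅ Z^5, C_1 ≅ Z^5.

The boundary map ∂_1: C_1 → C_0 is given by ∂[p,q] = [q] − [p].
As a 5×5 matrix over Z this has rank 4, with invariant factors (1,1,1,1).

Now H_k = ker ∂_k / im ∂_{k+1}, so:

  H_0: rank C_0 − rank ∂_1 = 5 − 4 = 1, and the invariant factors of ∂_1 are all 1, so H_0 = Z.
  H_1: rank ker ∂_1 − rank ∂_2 = (5 − 4) − 0 = 1, and there is no ∂_2, so H_1 = Z.

As a check, the Euler characteristic is 5 − 5 = 0, which agrees with 1 − 1 = 0.

H_0 = Z,  H_1 = Z.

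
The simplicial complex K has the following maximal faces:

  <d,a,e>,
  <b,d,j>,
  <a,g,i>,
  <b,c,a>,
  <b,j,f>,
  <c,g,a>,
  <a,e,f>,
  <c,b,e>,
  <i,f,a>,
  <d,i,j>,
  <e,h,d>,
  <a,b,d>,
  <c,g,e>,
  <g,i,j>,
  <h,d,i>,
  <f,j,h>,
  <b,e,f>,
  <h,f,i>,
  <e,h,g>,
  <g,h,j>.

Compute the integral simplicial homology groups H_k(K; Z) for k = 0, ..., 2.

We work with the vertex ordering a < b < c < d < e < f < g < h < i < j. The simplices of K, each written with vertices in increasing order, are:

  0-simplices (10): a, b, c, d, e, f, g, h, i, j
  1-simplices (30): ab, ac, ad, ae, af, ag, ai, bc, bd, be, bf, bj, ce, cg, de, dh, di, dj, ef, eg, eh, fh, fi, fj, gh, gi, gj, hi, hj, ij
  2-simplices (20): abc, abd, acg, ade, aef, afi, agi, bce, bdj, bef, bfj, ceg, deh, dhi, dij, egh, fhi, fhj, ghj, gij

giving chain groups C_0 ≅ Z^10, C_1 ≅ Z^30, C_2 ≅ Z^20.

∂_1: C_1 → C_0 sends each edge [p,q] (with p < q) to q − p. For instance
  ∂eg = g − e.
The resulting 10×30 matrix has rank 9, and its Smith normal form has invariant factors (1,1,1,1,1,1,1,1,1).

The boundary map ∂_2: C_2 → C_1 maps a triangle to the signed sum of its edges. For instance
  ∂bce = ce − be + bc,
  ∂fhi = hi − fi + fh.
The resulting 30×20 matrix has rank 20, and its Smith normal form has invariant factors (1,1,1,1,1,1,1,1,1,1,1,1,1,1,1,1,1,1,1,2).

Computing H_k = (kernel of ∂_k) / (image of ∂_{k+1}):

  H_0: rank C_0 − rank ∂_1 = 10 − 9 = 1, and the invariant factors of ∂_1 are all 1, so H_0 ≅ Z.
  H_1: rank ker ∂_1 − rank ∂_2 = (30 − 9) − 20 = 1, and ∂_2 has invariant factor 2 > 1, so H_1 ≅ Z × Z/2.
  H_2: rank ker ∂_2 − rank ∂_3 = (20 − 20) − 0 = 0, and there is no ∂_3, so H_2 ≅ 0.

H_0 ≅ Z,  H_1 ≅ Z × Z/2,  H_2 = 0.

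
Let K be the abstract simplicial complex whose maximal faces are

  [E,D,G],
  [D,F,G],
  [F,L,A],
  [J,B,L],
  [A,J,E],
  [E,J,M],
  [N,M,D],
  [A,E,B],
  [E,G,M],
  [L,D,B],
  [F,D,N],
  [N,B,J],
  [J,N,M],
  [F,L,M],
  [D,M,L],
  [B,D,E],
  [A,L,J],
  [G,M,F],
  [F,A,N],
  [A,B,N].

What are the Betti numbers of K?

K has 10 vertices, 30 edges, 20 triangles.
rank ∂_0 = 0, rank ∂_1 = 9 ⇒ b_0 = 10 − 0 − 9 = 1; all invariant factors of ∂_1 are 1 so no torsion. So H_0 ≅ Z.
rank ∂_1 = 9, rank ∂_2 = 20 ⇒ b_1 = 30 − 9 − 20 = 1; ∂_2 has invariant factor(s) [2] giving torsion. So H_1 ≅ Z ⊕ Z_2.
rank ∂_2 = 20, rank ∂_3 = 0 ⇒ b_2 = 20 − 20 − 0 = 0. So H_2 ≅ 0.

b_0 = 1, b_1 = 1, b_2 = 0.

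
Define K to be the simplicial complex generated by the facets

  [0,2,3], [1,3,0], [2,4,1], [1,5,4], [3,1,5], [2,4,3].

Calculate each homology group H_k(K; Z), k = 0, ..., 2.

Take the total order 0 < 1 < 2 < 3 < 4 < 5 on the vertex set. Then K (dimension 2) consists of the simplices:

  0-simplices (6): [0], [1], [2], [3], [4], [5]
  1-simplices (12): [0,1], [0,2], [0,3], [1,2], [1,3], [1,4], [1,5], [2,3], [2,4], [3,4], [3,5], [4,5]
  2-simplices (6): [0,1,3], [0,2,3], [1,2,4], [1,3,5], [1,4,5], [2,3,4]

giving chain groups C_0 ≅ Z^6, C_1 ≅ Z^12, C_2 ≅ Z^6.

The boundary map ∂_1: C_1 → C_0 sends each edge [p,q] (with p < q) to q − p. For instance
  ∂[0,1] = [1] − [0].
The resulting 6×12 matrix has rank 5, and its Smith normal form has invariant factors (1,1,1,1,1).

Boundary ∂_2: C_2 → C_1 maps a triangle to the signed sum of its edges. For instance
  ∂[1,3,5] = [3,5] − [1,5] + [1,3],
  ∂[0,2,3] = [2,3] − [0,3] + [0,2].
The resulting 12×6 matrix has rank 6, and its Smith normal form has invariant factors (1,1,1,1,1,1).

From H_k ≅ ker(∂_k) / im(∂_{k+1}) we obtain:

  H_0: rank C_0 − rank ∂_1 = 6 − 5 = 1, and the invariant factors of ∂_1 are all 1, so H_0 ≅ Z.
  H_1: rank ker ∂_1 − rank ∂_2 = (12 − 5) − 6 = 1, and the invariant factors of ∂_2 are all 1, so H_1 ≅ Z.
  H_2: rank ker ∂_2 − rank ∂_3 = (6 − 6) − 0 = 0, and there is no ∂_3, so H_2 ≅ 0.

H_0 = Z,  H_1 = Z,  H_2 = 0.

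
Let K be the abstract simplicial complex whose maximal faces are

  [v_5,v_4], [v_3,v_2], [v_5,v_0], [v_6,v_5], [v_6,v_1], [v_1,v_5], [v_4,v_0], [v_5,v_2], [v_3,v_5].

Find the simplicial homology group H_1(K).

Order the vertices as v_0 < v_1 < v_2 < v_3 < v_4 < v_5 < v_6. Listing each simplex with vertices in this order, K has dimension 1 with simplices:

  0-simplices (7): [v_0], [v_1], [v_2], [v_3], [v_4], [v_5], [v_6]
  1-simplices (9): [v_0,v_4], [v_0,v_5], [v_1,v_5], [v_1,v_6], [v_2,v_3], [v_2,v_5], [v_3,v_5], [v_4,v_5], [v_5,v_6]

Hence C_0 ≅ Z^7, C_1 ≅ Z^9.

Boundary ∂_1: C_1 → C_0 maps an edge to its endpoints' difference, ∂[p,q] = q − p. For instance
  ∂[v_2,v_3] = [v_3] − [v_2].
The 7×9 boundary matrix has rank 6 and Smith normal form diag(1,1,1,1,1,1).

Now H_k = ker ∂_k / im ∂_{k+1}, so:

  H_1: rank ker ∂_1 − rank ∂_2 = (9 − 6) − 0 = 3, and there is no ∂_2, so H_1 ≅ Z^3.

H_1 = Z^3.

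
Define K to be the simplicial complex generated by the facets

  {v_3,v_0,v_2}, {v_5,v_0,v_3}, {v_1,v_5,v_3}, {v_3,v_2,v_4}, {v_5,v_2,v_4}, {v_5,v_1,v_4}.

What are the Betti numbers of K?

Order the vertices as v_0 < v_1 < v_2 < v_3 < v_4 < v_5. Listing each simplex with vertices in this order, K has dimension 2 with simplices:

  0-simplices (6): [v_0], [v_1], [v_2], [v_3], [v_4], [v_5]
  1-simplices (12): [v_0,v_2], [v_0,v_3], [v_0,v_5], [v_1,v_3], [v_1,v_4], [v_1,v_5], [v_2,v_3], [v_2,v_4], [v_2,v_5], [v_3,v_4], [v_3,v_5], [v_4,v_5]
  2-simplices (6): [v_0,v_2,v_3], [v_0,v_3,v_5], [v_1,v_3,v_5], [v_1,v_4,v_5], [v_2,v_3,v_4], [v_2,v_4,v_5]

so the chain groups are C_0 ≅ Z^6, C_1 ≅ Z^12, C_2 ≅ Z^6.

The boundary map ∂_1: C_1 → C_0 sends each edge [p,q] (with p < q) to q − p. For instance
  ∂[v_0,v_2] = [v_2] − [v_0].
This gives a 6×12 integer matrix of rank 5; reducing to Smith normal form yields diagonal entries (1,1,1,1,1).

∂_2: C_2 → C_1 maps a triangle to the signed sum of its edges. For instance
  ∂[v_1,v_4,v_5] = [v_4,v_5] − [v_1,v_5] + [v_1,v_4],
  ∂[v_0,v_2,v_3] = [v_2,v_3] − [v_0,v_3] + [v_0,v_2].
The resulting 12×6 matrix has rank 6, and its Smith normal form has invariant factors (1,1,1,1,1,1).

From H_k ≅ ker(∂_k) / im(∂_{k+1}) we obtain:

  H_0: rank C_0 − rank ∂_1 = 6 − 5 = 1, and the invariant factors of ∂_1 are all 1, so H_0 ≅ Z.
  H_1: rank ker ∂_1 − rank ∂_2 = (12 − 5) − 6 = 1, and the invariant factors of ∂_2 are all 1, so H_1 ≅ Z.
  H_2: rank ker ∂_2 − rank ∂_3 = (6 − 6) − 0 = 0, and there is no ∂_3, so H_2 ≅ 0.

(K is a triangulation of the cylinder S^1 x I.)

Hence the Betti numbers are b_0 = 1, b_1 = 1, b_2 = 0.

b_0 = 1, b_1 = 1, b_2 = 0.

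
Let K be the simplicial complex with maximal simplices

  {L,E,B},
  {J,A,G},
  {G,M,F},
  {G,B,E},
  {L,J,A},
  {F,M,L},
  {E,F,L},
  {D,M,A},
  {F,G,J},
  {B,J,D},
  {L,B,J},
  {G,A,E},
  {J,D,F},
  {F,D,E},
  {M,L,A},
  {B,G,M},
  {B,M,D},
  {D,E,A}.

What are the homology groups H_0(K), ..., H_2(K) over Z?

H_0 = Z,  H_1 = Z^2,  H_2 = Z.

Take the total order A < B < D < E < F < G < J < L < M on the vertex set. Then K (dimension 2) consists of the simplices:

  0-simplices (9): A, B, D, E, F, G, J, L, M
  1-simplices (27): AD, AE, AG, AJ, AL, AM, BD, BE, BG, BJ, BL, BM, DE, DF, DJ, DM, EF, EG, EL, FG, FJ, FL, FM, GJ, GM, JL, LM
  2-simplices (18): ADE, ADM, AEG, AGJ, AJL, ALM, BDJ, BDM, BEG, BEL, BGM, BJL, DEF, DFJ, EFL, FGJ, FGM, FLM

so the chain groups are C_0 ≅ Z^9, C_1 ≅ Z^27, C_2 ≅ Z^18.

Boundary ∂_1: C_1 → C_0 is given by ∂[p,q] = [q] − [p].
As a 9×27 matrix over Z this has rank 8, with invariant factors (1,1,1,1,1,1,1,1).

∂_2: C_2 → C_1 maps a triangle to the signed sum of its edges. For instance
  ∂BJL = JL − BL + BJ,
  ∂DFJ = FJ − DJ + DF.
The resulting 27×18 matrix has rank 17, and its Smith normal form has invariant factors (1,1,1,1,1,1,1,1,1,1,1,1,1,1,1,1,1).

Computing H_k = (kernel of ∂_k) / (image of ∂_{k+1}):

  H_0: rank C_0 − rank ∂_1 = 9 − 8 = 1, and the invariant factors of ∂_1 are all 1, so H_0 ≅ Z.
  H_1: rank ker ∂_1 − rank ∂_2 = (27 − 8) − 17 = 2, and the invariant factors of ∂_2 are all 1, so H_1 ≅ Z^2.
  H_2: rank ker ∂_2 − rank ∂_3 = (18 − 17) − 0 = 1, and there is no ∂_3, so H_2 ≅ Z.

As a check, the Euler characteristic is 9 − 27 + 18 = 0, which agrees with 1 − 2 + 1 = 0.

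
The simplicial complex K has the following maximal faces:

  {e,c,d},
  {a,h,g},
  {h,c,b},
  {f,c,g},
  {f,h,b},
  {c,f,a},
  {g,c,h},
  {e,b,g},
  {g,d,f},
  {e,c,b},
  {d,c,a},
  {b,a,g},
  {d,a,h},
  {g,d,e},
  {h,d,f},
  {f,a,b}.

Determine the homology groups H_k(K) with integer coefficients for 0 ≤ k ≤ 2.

Take the total order a < b < c < d < e < f < g < h on the vertex set. Then K (dimension 2) consists of the simplices:

  0-simplices (8): a, b, c, d, e, f, g, h
  1-simplices (24): ab, ac, ad, af, ag, ah, bc, be, bf, bg, bh, cd, ce, cf, cg, ch, de, df, dg, dh, eg, fg, fh, gh
  2-simplices (16): abf, abg, acd, acf, adh, agh, bce, bch, beg, bfh, cde, cfg, cgh, deg, dfg, dfh

so the chain groups are C_0 ≅ Z^8, C_1 ≅ Z^24, C_2 ≅ Z^16.

The boundary map ∂_1: C_1 → C_0 sends each edge [p,q] (with p < q) to q − p. For instance
  ∂bh = h − b.
This gives a 8×24 integer matrix of rank 7; reducing to Smith normal form yields diagonal entries (1,1,1,1,1,1,1).

Boundary ∂_2: C_2 → C_1 maps a triangle to the signed sum of its edges. For instance
  ∂adh = dh − ah + ad,
  ∂dfg = fg − dg + df.
The 24×16 boundary matrix has rank 15 and Smith normal form diag(1,1,1,1,1,1,1,1,1,1,1,1,1,1,1).

From H_k ≅ ker(∂_k) / im(∂_{k+1}) we obtain:

  H_0: rank C_0 − rank ∂_1 = 8 − 7 = 1, and the invariant factors of ∂_1 are all 1, so H_0 ≅ Z.
  H_1: rank ker ∂_1 − rank ∂_2 = (24 − 7) − 15 = 2, and the invariant factors of ∂_2 are all 1, so H_1 ≅ Z^2.
  H_2: rank ker ∂_2 − rank ∂_3 = (16 − 15) − 0 = 1, and there is no ∂_3, so H_2 ≅ Z.

(K is a triangulation of the torus T^2.)

H_0 = Z,  H_1 = Z^2,  H_2 = Z.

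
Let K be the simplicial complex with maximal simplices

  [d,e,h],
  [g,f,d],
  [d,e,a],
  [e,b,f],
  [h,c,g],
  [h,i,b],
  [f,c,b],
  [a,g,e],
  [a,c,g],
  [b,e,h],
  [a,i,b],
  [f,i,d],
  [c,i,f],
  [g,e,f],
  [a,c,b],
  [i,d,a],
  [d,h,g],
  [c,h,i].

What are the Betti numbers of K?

We work with the vertex ordering a < b < c < d < e < f < g < h < i. The simplices of K, each written with vertices in increasing order, are:

  0-simplices (9): a, b, c, d, e, f, g, h, i
  1-simplices (27): ab, ac, ad, ae, ag, ai, bc, be, bf, bh, bi, cf, cg, ch, ci, de, df, dg, dh, di, ef, eg, eh, fg, fi, gh, hi
  2-simplices (18): abc, abi, acg, ade, adi, aeg, bcf, bef, beh, bhi, cfi, cgh, chi, deh, dfg, dfi, dgh, efg

Hence C_0 ≅ Z^9, C_1 ≅ Z^27, C_2 ≅ Z^18.

Boundary ∂_1: C_1 → C_0 is given by ∂[p,q] = [q] − [p].
The resulting 9×27 matrix has rank 8, and its Smith normal form has invariant factors (1,1,1,1,1,1,1,1).

The boundary map ∂_2: C_2 → C_1 acts by ∂[p,q,r] = [q,r] − [p,r] + [p,q]. For instance
  ∂bhi = hi − bi + bh,
  ∂dfi = fi − di + df.
The resulting 27×18 matrix has rank 18, and its Smith normal form has invariant factors (1,1,1,1,1,1,1,1,1,1,1,1,1,1,1,1,1,2).

From H_k ≅ ker(∂_k) / im(∂_{k+1}) we obtain:

  H_0: rank C_0 − rank ∂_1 = 9 − 8 = 1, and the invariant factors of ∂_1 are all 1, so H_0 ≅ Z.
  H_1: rank ker ∂_1 − rank ∂_2 = (27 − 8) − 18 = 1, and ∂_2 has invariant factor 2 > 1, so H_1 ≅ Z ⊕ Z/2.
  H_2: rank ker ∂_2 − rank ∂_3 = (18 − 18) − 0 = 0, and there is no ∂_3, so H_2 ≅ 0.

Hence the Betti numbers are b_0 = 1, b_1 = 1, b_2 = 0.

b_0 = 1, b_1 = 1, b_2 = 0.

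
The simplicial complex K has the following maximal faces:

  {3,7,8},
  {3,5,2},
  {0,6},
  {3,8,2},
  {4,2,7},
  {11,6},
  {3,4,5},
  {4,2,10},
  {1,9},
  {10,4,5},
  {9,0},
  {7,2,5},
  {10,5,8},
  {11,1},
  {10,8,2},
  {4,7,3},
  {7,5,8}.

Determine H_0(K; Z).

Fix the vertex order 0 < 1 < 2 < 3 < 4 < 5 < 6 < 7 < 8 < 9 < 10 < 11 and write every simplex with vertices in increasing order. Then dim K = 2 and the simplices of K are:

  0-simplices (12): [0], [1], [2], [3], [4], [5], [6], [7], [8], [9], [10], [11]
  1-simplices (23): (23 of them)
  2-simplices (12): [2,3,5], [2,3,8], [2,4,7], [2,4,10], [2,5,7], [2,8,10], [3,4,5], [3,4,7], [3,7,8], [4,5,10], [5,7,8], [5,8,10]

so the chain groups are C_0 ≅ Z^12, C_1 ≅ Z^23, C_2 ≅ Z^12.

∂_1: C_1 → C_0 is given by ∂[p,q] = [q] − [p]. For instance
  ∂[6,11] = [11] − [6].
The resulting 12×23 matrix has rank 10, and its Smith normal form has invariant factors (1,1,1,1,1,1,1,1,1,1).

The boundary map ∂_2: C_2 → C_1 acts by ∂[p,q,r] = [q,r] − [p,r] + [p,q]. For instance
  ∂[5,8,10] = [8,10] − [5,10] + [5,8],
  ∂[2,4,7] = [4,7] − [2,7] + [2,4].
The 23×12 boundary matrix has rank 12 and Smith normal form diag(1,1,1,1,1,1,1,1,1,1,1,2).

From H_k ≅ ker(∂_k) / im(∂_{k+1}) we obtain:

  H_0: rank C_0 − rank ∂_1 = 12 − 10 = 2, and the invariant factors of ∂_1 are all 1, so H_0 = Z^2.

H_0 ≅ Z^2.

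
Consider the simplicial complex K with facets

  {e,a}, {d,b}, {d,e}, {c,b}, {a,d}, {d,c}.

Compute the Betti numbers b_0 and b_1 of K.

b_0 = 1, b_1 = 2.

Fix the vertex order a < b < c < d < e and write every simplex with vertices in increasing order. Then dim K = 1 and the simplices of K are:

  0-simplices (5): a, b, c, d, e
  1-simplices (6): ad, ae, bc, bd, cd, de

Hence C_0 ≅ Z^5, C_1 ≅ Z^6.

The boundary map ∂_1: C_1 → C_0 maps an edge to its endpoints' difference, ∂[p,q] = q − p.
This gives a 5×6 integer matrix of rank 4; reducing to Smith normal form yields diagonal entries (1,1,1,1).

From H_k ≅ ker(∂_k) / im(∂_{k+1}) we obtain:

  H_0: rank C_0 − rank ∂_1 = 5 − 4 = 1, and the invariant factors of ∂_1 are all 1, so H_0 ≅ Z.
  H_1: rank ker ∂_1 − rank ∂_2 = (6 − 4) − 0 = 2, and there is no ∂_2, so H_1 ≅ Z^2.

As a check, the Euler characteristic is 5 − 6 = -1, which agrees with 1 − 2 = -1.
(K is a triangulation of a wedge of 2 circles.)

Hence the Betti numbers are b_0 = 1, b_1 = 2.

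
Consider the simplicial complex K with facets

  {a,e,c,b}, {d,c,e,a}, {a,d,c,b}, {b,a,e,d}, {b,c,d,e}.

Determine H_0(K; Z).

H_0 ≅ Z.

Fix the vertex order a < b < c < d < e and write every simplex with vertices in increasing order. Then dim K = 3 and the simplices of K are:

  0-simplices (5): a, b, c, d, e
  1-simplices (10): ab, ac, ad, ae, bc, bd, be, cd, ce, de
  2-simplices (10): abc, abd, abe, acd, ace, ade, bcd, bce, bde, cde
  3-simplices (5): abcd, abce, abde, acde, bcde

so the chain groups are C_0 ≅ Z^5, C_1 ≅ Z^10, C_2 ≅ Z^10, C_3 ≅ Z^5.

∂_1: C_1 → C_0 is given by ∂[p,q] = [q] − [p]. For instance
  ∂ad = d − a.
As a 5×10 matrix over Z this has rank 4, with invariant factors (1,1,1,1).

Boundary ∂_2: C_2 → C_1 sends each 2-simplex [p,q,r] to [q,r] − [p,r] + [p,q]. For instance
  ∂abd = bd − ad + ab,
  ∂ace = ce − ae + ac.
The 10×10 boundary matrix has rank 6 and Smith normal form diag(1,1,1,1,1,1).

Boundary ∂_3: C_3 → C_2 sends each 3-simplex σ to the alternating sum Σ_i (−1)^i (σ with its i-th vertex removed). For instance
  ∂abde = bde − ade + abe − abd,
  ∂abcd = bcd − acd + abd − abc.
The resulting 10×5 matrix has rank 4, and its Smith normal form has invariant factors (1,1,1,1).

Reading off H_k = ker ∂_k / im ∂_{k+1}:

  H_0: rank C_0 − rank ∂_1 = 5 − 4 = 1, and the invariant factors of ∂_1 are all 1, so H_0 ≅ Z.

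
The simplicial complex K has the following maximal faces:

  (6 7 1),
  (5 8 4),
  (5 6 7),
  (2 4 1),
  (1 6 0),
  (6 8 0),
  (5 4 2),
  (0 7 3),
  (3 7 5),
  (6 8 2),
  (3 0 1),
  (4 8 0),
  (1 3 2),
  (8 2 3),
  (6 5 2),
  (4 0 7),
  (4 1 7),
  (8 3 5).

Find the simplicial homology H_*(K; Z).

H_0 ≅ Z,  H_1 ≅ Z ⊕ Z/2Z,  H_2 = 0.

Take the total order 0 < 1 < 2 < 3 < 4 < 5 < 6 < 7 < 8 on the vertex set. Then K (dimension 2) consists of the simplices:

  0-simplices (9): [0], [1], [2], [3], [4], [5], [6], [7], [8]
  1-simplices (27): (27 of them)
  2-simplices (18): [0,1,3], [0,1,6], [0,3,7], [0,4,7], [0,4,8], [0,6,8], [1,2,3], [1,2,4], [1,4,7], [1,6,7], [2,3,8], [2,4,5], [2,5,6], [2,6,8], [3,5,7], [3,5,8], [4,5,8], [5,6,7]

so the chain groups are C_0 ≅ Z^9, C_1 ≅ Z^27, C_2 ≅ Z^18.

∂_1: C_1 → C_0 maps an edge to its endpoints' difference, ∂[p,q] = q − p.
This gives a 9×27 integer matrix of rank 8; reducing to Smith normal form yields diagonal entries (1,1,1,1,1,1,1,1).

The boundary map ∂_2: C_2 → C_1 acts by ∂[p,q,r] = [q,r] − [p,r] + [p,q]. For instance
  ∂[1,6,7] = [6,7] − [1,7] + [1,6],
  ∂[2,5,6] = [5,6] − [2,6] + [2,5].
As a 27×18 matrix over Z this has rank 18, with invariant factors (1,1,1,1,1,1,1,1,1,1,1,1,1,1,1,1,1,2).

Now H_k = ker ∂_k / im ∂_{k+1}, so:

  H_0: rank C_0 − rank ∂_1 = 9 − 8 = 1, and the invariant factors of ∂_1 are all 1, so H_0 = Z.
  H_1: rank ker ∂_1 − rank ∂_2 = (27 − 8) − 18 = 1, and ∂_2 has invariant factor 2 > 1, so H_1 = Z ⊕ Z/2Z.
  H_2: rank ker ∂_2 − rank ∂_3 = (18 − 18) − 0 = 0, and there is no ∂_3, so H_2 = 0.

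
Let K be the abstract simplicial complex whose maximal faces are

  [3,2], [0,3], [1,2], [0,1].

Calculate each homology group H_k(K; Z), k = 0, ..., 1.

H_0 ≅ Z,  H_1 ≅ Z.

We work with the vertex ordering 0 < 1 < 2 < 3. The simplices of K, each written with vertices in increasing order, are:

  0-simplices (4): [0], [1], [2], [3]
  1-simplices (4): [0,1], [0,3], [1,2], [2,3]

so the chain groups are C_0 ≅ Z^4, C_1 ≅ Z^4.

The boundary map ∂_1: C_1 → C_0 sends each edge [p,q] (with p < q) to q − p.
The 4×4 boundary matrix has rank 3 and Smith normal form diag(1,1,1).

Computing H_k = (kernel of ∂_k) / (image of ∂_{k+1}):

  H_0: rank C_0 − rank ∂_1 = 4 − 3 = 1, and the invariant factors of ∂_1 are all 1, so H_0 ≅ Z.
  H_1: rank ker ∂_1 − rank ∂_2 = (4 − 3) − 0 = 1, and there is no ∂_2, so H_1 ≅ Z.

As a check, the Euler characteristic is 4 − 4 = 0, which agrees with 1 − 1 = 0.
(K is a triangulation of the circle S^1.)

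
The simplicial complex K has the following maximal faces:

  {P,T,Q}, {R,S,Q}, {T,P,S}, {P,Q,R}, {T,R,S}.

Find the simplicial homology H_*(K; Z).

H_0 ≅ Z,  H_1 ≅ Z,  H_2 = 0.

Take the total order P < Q < R < S < T on the vertex set. Then K (dimension 2) consists of the simplices:

  0-simplices (5): P, Q, R, S, T
  1-simplices (10): PQ, PR, PS, PT, QR, QS, QT, RS, RT, ST
  2-simplices (5): PQR, PQT, PST, QRS, RST

Hence C_0 ≅ Z^5, C_1 ≅ Z^10, C_2 ≅ Z^5.

The boundary map ∂_1: C_1 → C_0 is given by ∂[p,q] = [q] − [p].
As a 5×10 matrix over Z this has rank 4, with invariant factors (1,1,1,1).

The boundary map ∂_2: C_2 → C_1 acts by ∂[p,q,r] = [q,r] − [p,r] + [p,q]. For instance
  ∂QRS = RS − QS + QR,
  ∂PST = ST − PT + PS.
As a 10×5 matrix over Z this has rank 5, with invariant factors (1,1,1,1,1).

Now H_k = ker ∂_k / im ∂_{k+1}, so:

  H_0: rank C_0 − rank ∂_1 = 5 − 4 = 1, and the invariant factors of ∂_1 are all 1, so H_0 ≅ Z.
  H_1: rank ker ∂_1 − rank ∂_2 = (10 − 4) − 5 = 1, and the invariant factors of ∂_2 are all 1, so H_1 ≅ Z.
  H_2: rank ker ∂_2 − rank ∂_3 = (5 − 5) − 0 = 0, and there is no ∂_3, so H_2 ≅ 0.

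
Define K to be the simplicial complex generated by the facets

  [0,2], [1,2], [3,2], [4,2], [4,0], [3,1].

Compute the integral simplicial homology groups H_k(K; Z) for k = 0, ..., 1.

Fix the vertex order 0 < 1 < 2 < 3 < 4 and write every simplex with vertices in increasing order. Then dim K = 1 and the simplices of K are:

  0-simplices (5): [0], [1], [2], [3], [4]
  1-simplices (6): [0,2], [0,4], [1,2], [1,3], [2,3], [2,4]

giving chain groups C_0 ≅ Z^5, C_1 ≅ Z^6.

Boundary ∂_1: C_1 → C_0 maps an edge to its endpoints' difference, ∂[p,q] = q − p.
As a 5×6 matrix over Z this has rank 4, with invariant factors (1,1,1,1).

Computing H_k = (kernel of ∂_k) / (image of ∂_{k+1}):

  H_0: rank C_0 − rank ∂_1 = 5 − 4 = 1, and the invariant factors of ∂_1 are all 1, so H_0 ≅ Z.
  H_1: rank ker ∂_1 − rank ∂_2 = (6 − 4) − 0 = 2, and there is no ∂_2, so H_1 ≅ Z^2.

As a check, the Euler characteristic is 5 − 6 = -1, which agrees with 1 − 2 = -1.

H_0 = Z,  H_1 = Z^2.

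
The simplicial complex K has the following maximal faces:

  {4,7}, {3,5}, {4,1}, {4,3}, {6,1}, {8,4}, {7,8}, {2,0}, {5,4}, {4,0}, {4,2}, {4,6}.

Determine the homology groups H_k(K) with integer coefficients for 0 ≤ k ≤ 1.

Take the total order 0 < 1 < 2 < 3 < 4 < 5 < 6 < 7 < 8 on the vertex set. Then K (dimension 1) consists of the simplices:

  0-simplices (9): [0], [1], [2], [3], [4], [5], [6], [7], [8]
  1-simplices (12): [0,2], [0,4], [1,4], [1,6], [2,4], [3,4], [3,5], [4,5], [4,6], [4,7], [4,8], [7,8]

so the chain groups are C_0 ≅ Z^9, C_1 ≅ Z^12.

The boundary map ∂_1: C_1 → C_0 is given by ∂[p,q] = [q] − [p]. For instance
  ∂[4,6] = [6] − [4].
As a 9×12 matrix over Z this has rank 8, with invariant factors (1,1,1,1,1,1,1,1).

From H_k ≅ ker(∂_k) / im(∂_{k+1}) we obtain:

  H_0: rank C_0 − rank ∂_1 = 9 − 8 = 1, and the invariant factors of ∂_1 are all 1, so H_0 = Z.
  H_1: rank ker ∂_1 − rank ∂_2 = (12 − 8) − 0 = 4, and there is no ∂_2, so H_1 = Z^4.

As a check, the Euler characteristic is 9 − 12 = -3, which agrees with 1 − 4 = -3.

H_0 = Z,  H_1 = Z^4.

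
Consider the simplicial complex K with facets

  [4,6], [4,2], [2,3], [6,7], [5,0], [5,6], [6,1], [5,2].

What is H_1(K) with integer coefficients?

Fix the vertex order 0 < 1 < 2 < 3 < 4 < 5 < 6 < 7 and write every simplex with vertices in increasing order. Then dim K = 1 and the simplices of K are:

  0-simplices (8): [0], [1], [2], [3], [4], [5], [6], [7]
  1-simplices (8): [0,5], [1,6], [2,3], [2,4], [2,5], [4,6], [5,6], [6,7]

giving chain groups C_0 ≅ Z^8, C_1 ≅ Z^8.

The boundary map ∂_1: C_1 → C_0 maps an edge to its endpoints' difference, ∂[p,q] = q − p. For instance
  ∂[0,5] = [5] − [0].
The resulting 8×8 matrix has rank 7, and its Smith normal form has invariant factors (1,1,1,1,1,1,1).

Now H_k = ker ∂_k / im ∂_{k+1}, so:

  H_1: rank ker ∂_1 − rank ∂_2 = (8 − 7) − 0 = 1, and there is no ∂_2, so H_1 = Z.

H_1 ≅ Z.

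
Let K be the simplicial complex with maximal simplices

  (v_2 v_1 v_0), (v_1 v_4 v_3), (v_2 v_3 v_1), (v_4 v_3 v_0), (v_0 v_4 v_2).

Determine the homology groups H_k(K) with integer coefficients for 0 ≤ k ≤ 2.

H_0 ≅ Z,  H_1 ≅ Z,  H_2 = 0.

Take the total order v_0 < v_1 < v_2 < v_3 < v_4 on the vertex set. Then K (dimension 2) consists of the simplices:

  0-simplices (5): [v_0], [v_1], [v_2], [v_3], [v_4]
  1-simplices (10): [v_0,v_1], [v_0,v_2], [v_0,v_3], [v_0,v_4], [v_1,v_2], [v_1,v_3], [v_1,v_4], [v_2,v_3], [v_2,v_4], [v_3,v_4]
  2-simplices (5): [v_0,v_1,v_2], [v_0,v_2,v_4], [v_0,v_3,v_4], [v_1,v_2,v_3], [v_1,v_3,v_4]

giving chain groups C_0 ≅ Z^5, C_1 ≅ Z^10, C_2 ≅ Z^5.

Boundary ∂_1: C_1 → C_0 is given by ∂[p,q] = [q] − [p].
As a 5×10 matrix over Z this has rank 4, with invariant factors (1,1,1,1).

The boundary map ∂_2: C_2 → C_1 sends each 2-simplex [p,q,r] to [q,r] − [p,r] + [p,q]. For instance
  ∂[v_0,v_2,v_4] = [v_2,v_4] − [v_0,v_4] + [v_0,v_2],
  ∂[v_1,v_2,v_3] = [v_2,v_3] − [v_1,v_3] + [v_1,v_2].
This gives a 10×5 integer matrix of rank 5; reducing to Smith normal form yields diagonal entries (1,1,1,1,1).

From H_k ≅ ker(∂_k) / im(∂_{k+1}) we obtain:

  H_0: rank C_0 − rank ∂_1 = 5 − 4 = 1, and the invariant factors of ∂_1 are all 1, so H_0 ≅ Z.
  H_1: rank ker ∂_1 − rank ∂_2 = (10 − 4) − 5 = 1, and the invariant factors of ∂_2 are all 1, so H_1 ≅ Z.
  H_2: rank ker ∂_2 − rank ∂_3 = (5 − 5) − 0 = 0, and there is no ∂_3, so H_2 ≅ 0.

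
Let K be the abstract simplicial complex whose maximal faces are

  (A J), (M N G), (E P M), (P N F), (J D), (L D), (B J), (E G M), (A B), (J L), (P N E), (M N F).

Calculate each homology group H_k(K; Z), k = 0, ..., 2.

H_0 = Z^2,  H_1 = Z^3,  H_2 = 0.

K has 11 vertices, 18 edges, 6 triangles.
rank ∂_0 = 0, rank ∂_1 = 9 ⇒ b_0 = 11 − 0 − 9 = 2; all invariant factors of ∂_1 are 1 so no torsion. So H_0 = Z^2.
rank ∂_1 = 9, rank ∂_2 = 6 ⇒ b_1 = 18 − 9 − 6 = 3; all invariant factors of ∂_2 are 1 so no torsion. So H_1 = Z^3.
rank ∂_2 = 6, rank ∂_3 = 0 ⇒ b_2 = 6 − 6 − 0 = 0. So H_2 = 0.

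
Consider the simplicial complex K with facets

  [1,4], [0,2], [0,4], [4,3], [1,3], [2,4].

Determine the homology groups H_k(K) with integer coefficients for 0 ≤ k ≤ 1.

H_0 ≅ Z,  H_1 ≅ Z^2.

Order the vertices as 0 < 1 < 2 < 3 < 4. Listing each simplex with vertices in this order, K has dimension 1 with simplices:

  0-simplices (5): [0], [1], [2], [3], [4]
  1-simplices (6): [0,2], [0,4], [1,3], [1,4], [2,4], [3,4]

Hence C_0 ≅ Z^5, C_1 ≅ Z^6.

∂_1: C_1 → C_0 maps an edge to its endpoints' difference, ∂[p,q] = q − p. For instance
  ∂[3,4] = [4] − [3].
As a 5×6 matrix over Z this has rank 4, with invariant factors (1,1,1,1).

From H_k ≅ ker(∂_k) / im(∂_{k+1}) we obtain:

  H_0: rank C_0 − rank ∂_1 = 5 − 4 = 1, and the invariant factors of ∂_1 are all 1, so H_0 ≅ Z.
  H_1: rank ker ∂_1 − rank ∂_2 = (6 − 4) − 0 = 2, and there is no ∂_2, so H_1 ≅ Z^2.

As a check, the Euler characteristic is 5 − 6 = -1, which agrees with 1 − 2 = -1.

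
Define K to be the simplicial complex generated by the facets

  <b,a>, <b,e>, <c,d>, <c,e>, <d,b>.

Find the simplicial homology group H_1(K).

H_1 ≅ Z.

Take the total order a < b < c < d < e on the vertex set. Then K (dimension 1) consists of the simplices:

  0-simplices (5): a, b, c, d, e
  1-simplices (5): ab, bd, be, cd, ce

so the chain groups are C_0 ≅ Z^5, C_1 ≅ Z^5.

Boundary ∂_1: C_1 → C_0 maps an edge to its endpoints' difference, ∂[p,q] = q − p. For instance
  ∂be = e − b.
The resulting 5×5 matrix has rank 4, and its Smith normal form has invariant factors (1,1,1,1).

Now H_k = ker ∂_k / im ∂_{k+1}, so:

  H_1: rank ker ∂_1 − rank ∂_2 = (5 − 4) − 0 = 1, and there is no ∂_2, so H_1 ≅ Z.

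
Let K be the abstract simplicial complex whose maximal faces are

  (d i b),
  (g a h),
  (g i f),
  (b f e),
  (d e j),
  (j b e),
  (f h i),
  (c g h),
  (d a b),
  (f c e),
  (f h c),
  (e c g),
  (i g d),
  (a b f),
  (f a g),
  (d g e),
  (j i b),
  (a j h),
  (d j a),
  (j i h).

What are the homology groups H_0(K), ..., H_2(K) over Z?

H_0 ≅ Z,  H_1 ≅ Z ⊕ Z/2,  H_2 = 0.

Fix the vertex order a < b < c < d < e < f < g < h < i < j and write every simplex with vertices in increasing order. Then dim K = 2 and the simplices of K are:

  0-simplices (10): a, b, c, d, e, f, g, h, i, j
  1-simplices (30): ab, ad, af, ag, ah, aj, bd, be, bf, bi, bj, ce, cf, cg, ch, de, dg, di, dj, ef, eg, ej, fg, fh, fi, gh, gi, hi, hj, ij
  2-simplices (20): abd, abf, adj, afg, agh, ahj, bdi, bef, bej, bij, cef, ceg, cfh, cgh, deg, dej, dgi, fgi, fhi, hij

giving chain groups C_0 ≅ Z^10, C_1 ≅ Z^30, C_2 ≅ Z^20.

The boundary map ∂_1: C_1 → C_0 is given by ∂[p,q] = [q] − [p]. For instance
  ∂fh = h − f.
As a 10×30 matrix over Z this has rank 9, with invariant factors (1,1,1,1,1,1,1,1,1).

The boundary map ∂_2: C_2 → C_1 sends each 2-simplex [p,q,r] to [q,r] − [p,r] + [p,q]. For instance
  ∂deg = eg − dg + de,
  ∂cef = ef − cf + ce.
This gives a 30×20 integer matrix of rank 20; reducing to Smith normal form yields diagonal entries (1,1,1,1,1,1,1,1,1,1,1,1,1,1,1,1,1,1,1,2).

Computing H_k = (kernel of ∂_k) / (image of ∂_{k+1}):

  H_0: rank C_0 − rank ∂_1 = 10 − 9 = 1, and the invariant factors of ∂_1 are all 1, so H_0 ≅ Z.
  H_1: rank ker ∂_1 − rank ∂_2 = (30 − 9) − 20 = 1, and ∂_2 has invariant factor 2 > 1, so H_1 ≅ Z ⊕ Z/2.
  H_2: rank ker ∂_2 − rank ∂_3 = (20 − 20) − 0 = 0, and there is no ∂_3, so H_2 ≅ 0.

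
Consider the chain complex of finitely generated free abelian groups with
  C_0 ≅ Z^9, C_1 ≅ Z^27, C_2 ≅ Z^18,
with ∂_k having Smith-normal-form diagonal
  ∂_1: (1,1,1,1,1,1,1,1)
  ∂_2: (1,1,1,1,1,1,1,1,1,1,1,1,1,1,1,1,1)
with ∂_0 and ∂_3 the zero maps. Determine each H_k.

H_0: b_0 = 9 − 0 − 8 = 1; torsion from ∂_1 factors > 1: none. So H_0 ≅ Z.
H_1: b_1 = 27 − 8 − 17 = 2; torsion from ∂_2 factors > 1: none. So H_1 ≅ Z^2.
H_2: b_2 = 18 − 17 − 0 = 1; torsion from ∂_3 factors > 1: none. So H_2 ≅ Z.

H_0 ≅ Z,  H_1 ≅ Z^2,  H_2 ≅ Z.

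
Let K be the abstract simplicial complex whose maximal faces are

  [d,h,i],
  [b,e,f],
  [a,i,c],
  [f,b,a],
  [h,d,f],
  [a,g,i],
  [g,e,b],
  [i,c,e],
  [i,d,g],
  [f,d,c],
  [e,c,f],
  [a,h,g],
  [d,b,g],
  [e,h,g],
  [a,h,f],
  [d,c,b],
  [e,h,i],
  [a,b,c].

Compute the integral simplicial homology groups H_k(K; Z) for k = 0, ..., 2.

H_0 = Z,  H_1 = Z ⊕ Z/2,  H_2 = 0.

Order the vertices as a < b < c < d < e < f < g < h < i. Listing each simplex with vertices in this order, K has dimension 2 with simplices:

  0-simplices (9): a, b, c, d, e, f, g, h, i
  1-simplices (27): ab, ac, af, ag, ah, ai, bc, bd, be, bf, bg, cd, ce, cf, ci, df, dg, dh, di, ef, eg, eh, ei, fh, gh, gi, hi
  2-simplices (18): abc, abf, aci, afh, agh, agi, bcd, bdg, bef, beg, cdf, cef, cei, dfh, dgi, dhi, egh, ehi

giving chain groups C_0 ≅ Z^9, C_1 ≅ Z^27, C_2 ≅ Z^18.

∂_1: C_1 → C_0 maps an edge to its endpoints' difference, ∂[p,q] = q − p.
The resulting 9×27 matrix has rank 8, and its Smith normal form has invariant factors (1,1,1,1,1,1,1,1).

Boundary ∂_2: C_2 → C_1 acts by ∂[p,q,r] = [q,r] − [p,r] + [p,q]. For instance
  ∂abc = bc − ac + ab,
  ∂agi = gi − ai + ag.
This gives a 27×18 integer matrix of rank 18; reducing to Smith normal form yields diagonal entries (1,1,1,1,1,1,1,1,1,1,1,1,1,1,1,1,1,2).

From H_k ≅ ker(∂_k) / im(∂_{k+1}) we obtain:

  H_0: rank C_0 − rank ∂_1 = 9 − 8 = 1, and the invariant factors of ∂_1 are all 1, so H_0 ≅ Z.
  H_1: rank ker ∂_1 − rank ∂_2 = (27 − 8) − 18 = 1, and ∂_2 has invariant factor 2 > 1, so H_1 ≅ Z ⊕ Z/2.
  H_2: rank ker ∂_2 − rank ∂_3 = (18 − 18) − 0 = 0, and there is no ∂_3, so H_2 ≅ 0.

(K is a triangulation of the Klein bottle.)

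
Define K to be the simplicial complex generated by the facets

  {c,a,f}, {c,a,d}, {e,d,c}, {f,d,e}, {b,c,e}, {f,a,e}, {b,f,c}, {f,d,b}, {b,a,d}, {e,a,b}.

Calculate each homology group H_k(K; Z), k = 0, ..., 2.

H_0 ≅ Z,  H_1 ≅ Z/2,  H_2 = 0.

K has 6 vertices, 15 edges, 10 triangles.
rank ∂_0 = 0, rank ∂_1 = 5 ⇒ b_0 = 6 − 0 − 5 = 1; all invariant factors of ∂_1 are 1 so no torsion. So H_0 ≅ Z.
rank ∂_1 = 5, rank ∂_2 = 10 ⇒ b_1 = 15 − 5 − 10 = 0; ∂_2 has invariant factor(s) [2] giving torsion. So H_1 ≅ Z/2.
rank ∂_2 = 10, rank ∂_3 = 0 ⇒ b_2 = 10 − 10 − 0 = 0. So H_2 ≅ 0.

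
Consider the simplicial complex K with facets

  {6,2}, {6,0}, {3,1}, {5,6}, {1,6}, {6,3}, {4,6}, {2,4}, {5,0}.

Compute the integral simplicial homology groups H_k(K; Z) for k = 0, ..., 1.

Order the vertices as 0 < 1 < 2 < 3 < 4 < 5 < 6. Listing each simplex with vertices in this order, K has dimension 1 with simplices:

  0-simplices (7): [0], [1], [2], [3], [4], [5], [6]
  1-simplices (9): [0,5], [0,6], [1,3], [1,6], [2,4], [2,6], [3,6], [4,6], [5,6]

Hence C_0 ≅ Z^7, C_1 ≅ Z^9.

The boundary map ∂_1: C_1 → C_0 sends each edge [p,q] (with p < q) to q − p. For instance
  ∂[2,4] = [4] − [2].
The 7×9 boundary matrix has rank 6 and Smith normal form diag(1,1,1,1,1,1).

Computing H_k = (kernel of ∂_k) / (image of ∂_{k+1}):

  H_0: rank C_0 − rank ∂_1 = 7 − 6 = 1, and the invariant factors of ∂_1 are all 1, so H_0 = Z.
  H_1: rank ker ∂_1 − rank ∂_2 = (9 − 6) − 0 = 3, and there is no ∂_2, so H_1 = Z^3.

(K is a triangulation of a wedge of 3 circles.)

H_0 ≅ Z,  H_1 ≅ Z^3.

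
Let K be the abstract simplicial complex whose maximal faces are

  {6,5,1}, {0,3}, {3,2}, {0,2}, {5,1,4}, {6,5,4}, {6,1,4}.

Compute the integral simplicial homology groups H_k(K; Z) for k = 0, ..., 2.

H_0 ≅ Z^2,  H_1 ≅ Z,  H_2 ≅ Z.

Fix the vertex order 0 < 1 < 2 < 3 < 4 < 5 < 6 and write every simplex with vertices in increasing order. Then dim K = 2 and the simplices of K are:

  0-simplices (7): [0], [1], [2], [3], [4], [5], [6]
  1-simplices (9): [0,2], [0,3], [1,4], [1,5], [1,6], [2,3], [4,5], [4,6], [5,6]
  2-simplices (4): [1,4,5], [1,4,6], [1,5,6], [4,5,6]

Hence C_0 ≅ Z^7, C_1 ≅ Z^9, C_2 ≅ Z^4.

The boundary map ∂_1: C_1 → C_0 sends each edge [p,q] (with p < q) to q − p.
The 7×9 boundary matrix has rank 5 and Smith normal form diag(1,1,1,1,1).

Boundary ∂_2: C_2 → C_1 acts by ∂[p,q,r] = [q,r] − [p,r] + [p,q]. For instance
  ∂[1,4,5] = [4,5] − [1,5] + [1,4],
  ∂[4,5,6] = [5,6] − [4,6] + [4,5].
This gives a 9×4 integer matrix of rank 3; reducing to Smith normal form yields diagonal entries (1,1,1).

Reading off H_k = ker ∂_k / im ∂_{k+1}:

  H_0: rank C_0 − rank ∂_1 = 7 − 5 = 2, and the invariant factors of ∂_1 are all 1, so H_0 ≅ Z^2.
  H_1: rank ker ∂_1 − rank ∂_2 = (9 − 5) − 3 = 1, and the invariant factors of ∂_2 are all 1, so H_1 ≅ Z.
  H_2: rank ker ∂_2 − rank ∂_3 = (4 − 3) − 0 = 1, and there is no ∂_3, so H_2 ≅ Z.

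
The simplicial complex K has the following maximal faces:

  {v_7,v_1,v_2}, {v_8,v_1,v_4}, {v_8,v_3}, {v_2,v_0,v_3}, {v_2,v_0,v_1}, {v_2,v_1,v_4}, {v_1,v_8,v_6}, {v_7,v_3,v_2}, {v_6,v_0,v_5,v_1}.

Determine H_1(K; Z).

H_1 = Z.

Take the total order v_0 < v_1 < v_2 < v_3 < v_4 < v_5 < v_6 < v_7 < v_8 on the vertex set. Then K (dimension 3) consists of the simplices:

  0-simplices (9): [v_0], [v_1], [v_2], [v_3], [v_4], [v_5], [v_6], [v_7], [v_8]
  1-simplices (19): (19 of them)
  2-simplices (11): (11 of them)
  3-simplices (1): [v_0,v_1,v_5,v_6]

Hence C_0 ≅ Z^9, C_1 ≅ Z^19, C_2 ≅ Z^11, C_3 ≅ Z^1.

∂_1: C_1 → C_0 sends each edge [p,q] (with p < q) to q − p.
This gives a 9×19 integer matrix of rank 8; reducing to Smith normal form yields diagonal entries (1,1,1,1,1,1,1,1).

The boundary map ∂_2: C_2 → C_1 sends each 2-simplex [p,q,r] to [q,r] − [p,r] + [p,q]. For instance
  ∂[v_1,v_2,v_4] = [v_2,v_4] − [v_1,v_4] + [v_1,v_2],
  ∂[v_0,v_1,v_5] = [v_1,v_5] − [v_0,v_5] + [v_0,v_1].
The 19×11 boundary matrix has rank 10 and Smith normal form diag(1,1,1,1,1,1,1,1,1,1).

Boundary ∂_3: C_3 → C_2 sends each 3-simplex σ to the alternating sum Σ_i (−1)^i (σ with its i-th vertex removed). For instance
  ∂[v_0,v_1,v_5,v_6] = [v_1,v_5,v_6] − [v_0,v_5,v_6] + [v_0,v_1,v_6] − [v_0,v_1,v_5].
The 11×1 boundary matrix has rank 1 and Smith normal form diag(1).

Now H_k = ker ∂_k / im ∂_{k+1}, so:

  H_1: rank ker ∂_1 − rank ∂_2 = (19 − 8) − 10 = 1, and the invariant factors of ∂_2 are all 1, so H_1 ≅ Z.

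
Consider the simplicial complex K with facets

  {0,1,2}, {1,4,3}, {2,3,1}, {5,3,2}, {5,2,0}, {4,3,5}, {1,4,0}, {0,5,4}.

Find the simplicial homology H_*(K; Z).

H_0 = Z,  H_1 = 0,  H_2 = Z.

K has 6 vertices, 12 edges, 8 triangles.
rank ∂_0 = 0, rank ∂_1 = 5 ⇒ b_0 = 6 − 0 − 5 = 1; all invariant factors of ∂_1 are 1 so no torsion. So H_0 = Z.
rank ∂_1 = 5, rank ∂_2 = 7 ⇒ b_1 = 12 − 5 − 7 = 0; all invariant factors of ∂_2 are 1 so no torsion. So H_1 = 0.
rank ∂_2 = 7, rank ∂_3 = 0 ⇒ b_2 = 8 − 7 − 0 = 1. So H_2 = Z.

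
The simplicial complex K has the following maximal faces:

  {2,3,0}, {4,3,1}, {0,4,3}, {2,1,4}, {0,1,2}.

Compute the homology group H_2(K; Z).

H_2 = 0.

We work with the vertex ordering 0 < 1 < 2 < 3 < 4. The simplices of K, each written with vertices in increasing order, are:

  0-simplices (5): [0], [1], [2], [3], [4]
  1-simplices (10): [0,1], [0,2], [0,3], [0,4], [1,2], [1,3], [1,4], [2,3], [2,4], [3,4]
  2-simplices (5): [0,1,2], [0,2,3], [0,3,4], [1,2,4], [1,3,4]

so the chain groups are C_0 ≅ Z^5, C_1 ≅ Z^10, C_2 ≅ Z^5.

The boundary map ∂_1: C_1 → C_0 is given by ∂[p,q] = [q] − [p]. For instance
  ∂[2,3] = [3] − [2].
The resulting 5×10 matrix has rank 4, and its Smith normal form has invariant factors (1,1,1,1).

∂_2: C_2 → C_1 sends each 2-simplex [p,q,r] to [q,r] − [p,r] + [p,q]. For instance
  ∂[0,1,2] = [1,2] − [0,2] + [0,1],
  ∂[1,3,4] = [3,4] − [1,4] + [1,3].
The resulting 10×5 matrix has rank 5, and its Smith normal form has invariant factors (1,1,1,1,1).

Computing H_k = (kernel of ∂_k) / (image of ∂_{k+1}):

  H_2: rank ker ∂_2 − rank ∂_3 = (5 − 5) − 0 = 0, and there is no ∂_3, so H_2 = 0.

(K is a triangulation of the Möbius band.)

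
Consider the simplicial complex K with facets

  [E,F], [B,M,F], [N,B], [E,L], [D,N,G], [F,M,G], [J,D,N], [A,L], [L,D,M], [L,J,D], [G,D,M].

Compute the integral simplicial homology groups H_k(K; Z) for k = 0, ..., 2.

H_0 = Z,  H_1 = Z^2,  H_2 = 0.

Fix the vertex order A < B < D < E < F < G < J < L < M < N and write every simplex with vertices in increasing order. Then dim K = 2 and the simplices of K are:

  0-simplices (10): A, B, D, E, F, G, J, L, M, N
  1-simplices (18): AL, BF, BM, BN, DG, DJ, DL, DM, DN, EF, EL, FG, FM, GM, GN, JL, JN, LM
  2-simplices (7): BFM, DGM, DGN, DJL, DJN, DLM, FGM

so the chain groups are C_0 ≅ Z^10, C_1 ≅ Z^18, C_2 ≅ Z^7.

∂_1: C_1 → C_0 is given by ∂[p,q] = [q] − [p].
The 10×18 boundary matrix has rank 9 and Smith normal form diag(1,1,1,1,1,1,1,1,1).

∂_2: C_2 → C_1 maps a triangle to the signed sum of its edges. For instance
  ∂DGM = GM − DM + DG,
  ∂DGN = GN − DN + DG.
The resulting 18×7 matrix has rank 7, and its Smith normal form has invariant factors (1,1,1,1,1,1,1).

From H_k ≅ ker(∂_k) / im(∂_{k+1}) we obtain:

  H_0: rank C_0 − rank ∂_1 = 10 − 9 = 1, and the invariant factors of ∂_1 are all 1, so H_0 ≅ Z.
  H_1: rank ker ∂_1 − rank ∂_2 = (18 − 9) − 7 = 2, and the invariant factors of ∂_2 are all 1, so H_1 ≅ Z^2.
  H_2: rank ker ∂_2 − rank ∂_3 = (7 − 7) − 0 = 0, and there is no ∂_3, so H_2 ≅ 0.

As a check, the Euler characteristic is 10 − 18 + 7 = -1, which agrees with 1 − 2 + 0 = -1.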